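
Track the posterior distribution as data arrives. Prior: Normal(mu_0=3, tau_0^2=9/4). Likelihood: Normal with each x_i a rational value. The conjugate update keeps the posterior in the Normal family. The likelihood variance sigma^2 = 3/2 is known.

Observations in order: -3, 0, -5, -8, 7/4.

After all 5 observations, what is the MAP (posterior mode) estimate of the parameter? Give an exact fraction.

obs 1: x=-3 → posterior Normal(-3/5, 9/10)
obs 2: x=0 → posterior Normal(-3/8, 9/16)
obs 3: x=-5 → posterior Normal(-18/11, 9/22)
obs 4: x=-8 → posterior Normal(-3, 9/28)
obs 5: x=7/4 → posterior Normal(-147/68, 9/34)

-147/68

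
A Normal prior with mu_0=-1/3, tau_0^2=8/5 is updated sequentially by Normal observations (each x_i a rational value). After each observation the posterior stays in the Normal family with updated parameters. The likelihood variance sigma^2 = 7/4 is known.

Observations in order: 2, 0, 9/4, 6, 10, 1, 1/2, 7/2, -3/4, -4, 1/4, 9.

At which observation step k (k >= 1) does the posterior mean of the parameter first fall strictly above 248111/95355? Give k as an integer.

obs 1: x=2 → posterior Normal(157/201, 56/67)
obs 2: x=0 → posterior Normal(157/297, 56/99)
obs 3: x=9/4 → posterior Normal(373/393, 56/131)
obs 4: x=6 → posterior Normal(949/489, 56/163)
obs 5: x=10 → posterior Normal(1909/585, 56/195)
obs 6: x=1 → posterior Normal(2005/681, 56/227)
obs 7: x=1/2 → posterior Normal(2053/777, 8/37)
obs 8: x=7/2 → posterior Normal(2389/873, 56/291)
obs 9: x=-3/4 → posterior Normal(2317/969, 56/323)
obs 10: x=-4 → posterior Normal(1933/1065, 56/355)
obs 11: x=1/4 → posterior Normal(1957/1161, 56/387)
obs 12: x=9 → posterior Normal(2821/1257, 56/419)

k = 5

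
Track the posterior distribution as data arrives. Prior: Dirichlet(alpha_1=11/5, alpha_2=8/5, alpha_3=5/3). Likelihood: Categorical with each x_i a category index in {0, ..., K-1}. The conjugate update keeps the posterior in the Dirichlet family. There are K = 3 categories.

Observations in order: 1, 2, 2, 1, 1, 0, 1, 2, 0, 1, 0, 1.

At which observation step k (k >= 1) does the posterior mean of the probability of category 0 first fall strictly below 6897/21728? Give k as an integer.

k = 2

obs 1: x=1 → posterior Dirichlet(11/5, 13/5, 5/3)
obs 2: x=2 → posterior Dirichlet(11/5, 13/5, 8/3)
obs 3: x=2 → posterior Dirichlet(11/5, 13/5, 11/3)
obs 4: x=1 → posterior Dirichlet(11/5, 18/5, 11/3)
obs 5: x=1 → posterior Dirichlet(11/5, 23/5, 11/3)
obs 6: x=0 → posterior Dirichlet(16/5, 23/5, 11/3)
obs 7: x=1 → posterior Dirichlet(16/5, 28/5, 11/3)
obs 8: x=2 → posterior Dirichlet(16/5, 28/5, 14/3)
obs 9: x=0 → posterior Dirichlet(21/5, 28/5, 14/3)
obs 10: x=1 → posterior Dirichlet(21/5, 33/5, 14/3)
obs 11: x=0 → posterior Dirichlet(26/5, 33/5, 14/3)
obs 12: x=1 → posterior Dirichlet(26/5, 38/5, 14/3)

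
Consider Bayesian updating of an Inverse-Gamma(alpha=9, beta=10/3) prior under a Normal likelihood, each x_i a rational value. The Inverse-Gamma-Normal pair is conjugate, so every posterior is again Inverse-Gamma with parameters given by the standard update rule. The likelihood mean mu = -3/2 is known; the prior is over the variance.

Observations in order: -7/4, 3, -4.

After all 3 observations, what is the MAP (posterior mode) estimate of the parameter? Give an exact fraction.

obs 1: x=-7/4 → posterior Inverse-Gamma(19/2, 323/96)
obs 2: x=3 → posterior Inverse-Gamma(10, 1295/96)
obs 3: x=-4 → posterior Inverse-Gamma(21/2, 1595/96)

1595/1104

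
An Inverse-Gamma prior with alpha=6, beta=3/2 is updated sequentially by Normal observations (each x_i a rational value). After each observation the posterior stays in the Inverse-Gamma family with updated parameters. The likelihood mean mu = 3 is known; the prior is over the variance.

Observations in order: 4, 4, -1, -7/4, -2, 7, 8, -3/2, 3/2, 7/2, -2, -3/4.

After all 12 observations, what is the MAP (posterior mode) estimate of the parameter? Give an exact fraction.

1371/208

obs 1: x=4 → posterior Inverse-Gamma(13/2, 2)
obs 2: x=4 → posterior Inverse-Gamma(7, 5/2)
obs 3: x=-1 → posterior Inverse-Gamma(15/2, 21/2)
obs 4: x=-7/4 → posterior Inverse-Gamma(8, 697/32)
obs 5: x=-2 → posterior Inverse-Gamma(17/2, 1097/32)
obs 6: x=7 → posterior Inverse-Gamma(9, 1353/32)
obs 7: x=8 → posterior Inverse-Gamma(19/2, 1753/32)
obs 8: x=-3/2 → posterior Inverse-Gamma(10, 2077/32)
obs 9: x=3/2 → posterior Inverse-Gamma(21/2, 2113/32)
obs 10: x=7/2 → posterior Inverse-Gamma(11, 2117/32)
obs 11: x=-2 → posterior Inverse-Gamma(23/2, 2517/32)
obs 12: x=-3/4 → posterior Inverse-Gamma(12, 1371/16)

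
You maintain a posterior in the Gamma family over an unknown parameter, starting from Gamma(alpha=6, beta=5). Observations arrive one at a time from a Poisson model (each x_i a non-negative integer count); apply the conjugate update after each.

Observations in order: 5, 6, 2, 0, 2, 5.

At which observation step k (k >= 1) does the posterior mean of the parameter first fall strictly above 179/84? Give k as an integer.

obs 1: x=5 → posterior Gamma(11, 6)
obs 2: x=6 → posterior Gamma(17, 7)
obs 3: x=2 → posterior Gamma(19, 8)
obs 4: x=0 → posterior Gamma(19, 9)
obs 5: x=2 → posterior Gamma(21, 10)
obs 6: x=5 → posterior Gamma(26, 11)

k = 2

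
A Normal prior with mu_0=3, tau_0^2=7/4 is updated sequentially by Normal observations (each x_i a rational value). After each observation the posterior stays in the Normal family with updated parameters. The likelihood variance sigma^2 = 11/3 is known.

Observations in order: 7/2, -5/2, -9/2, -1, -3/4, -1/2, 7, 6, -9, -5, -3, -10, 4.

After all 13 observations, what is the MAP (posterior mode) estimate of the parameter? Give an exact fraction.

obs 1: x=7/2 → posterior Normal(411/130, 77/65)
obs 2: x=-5/2 → posterior Normal(153/86, 77/86)
obs 3: x=-9/2 → posterior Normal(117/214, 77/107)
obs 4: x=-1 → posterior Normal(75/256, 77/128)
obs 5: x=-3/4 → posterior Normal(87/596, 77/149)
obs 6: x=-1/2 → posterior Normal(9/136, 77/170)
obs 7: x=7 → posterior Normal(633/764, 77/191)
obs 8: x=6 → posterior Normal(1137/848, 77/212)
obs 9: x=-9 → posterior Normal(381/932, 77/233)
obs 10: x=-5 → posterior Normal(-39/1016, 77/254)
obs 11: x=-3 → posterior Normal(-291/1100, 7/25)
obs 12: x=-10 → posterior Normal(-1131/1184, 77/296)
obs 13: x=4 → posterior Normal(-795/1268, 77/317)

-795/1268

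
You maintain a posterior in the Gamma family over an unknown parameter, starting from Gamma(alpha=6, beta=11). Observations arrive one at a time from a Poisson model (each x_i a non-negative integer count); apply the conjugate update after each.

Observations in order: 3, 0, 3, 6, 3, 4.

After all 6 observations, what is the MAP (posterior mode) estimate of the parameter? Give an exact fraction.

obs 1: x=3 → posterior Gamma(9, 12)
obs 2: x=0 → posterior Gamma(9, 13)
obs 3: x=3 → posterior Gamma(12, 14)
obs 4: x=6 → posterior Gamma(18, 15)
obs 5: x=3 → posterior Gamma(21, 16)
obs 6: x=4 → posterior Gamma(25, 17)

24/17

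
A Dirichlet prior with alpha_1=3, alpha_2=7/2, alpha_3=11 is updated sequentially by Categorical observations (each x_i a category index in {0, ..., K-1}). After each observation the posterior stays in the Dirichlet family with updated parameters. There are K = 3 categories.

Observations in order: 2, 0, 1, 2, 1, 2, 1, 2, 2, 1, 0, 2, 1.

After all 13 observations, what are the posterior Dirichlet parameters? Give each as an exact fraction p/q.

alpha_1=5, alpha_2=17/2, alpha_3=17

obs 1: x=2 → posterior Dirichlet(3, 7/2, 12)
obs 2: x=0 → posterior Dirichlet(4, 7/2, 12)
obs 3: x=1 → posterior Dirichlet(4, 9/2, 12)
obs 4: x=2 → posterior Dirichlet(4, 9/2, 13)
obs 5: x=1 → posterior Dirichlet(4, 11/2, 13)
obs 6: x=2 → posterior Dirichlet(4, 11/2, 14)
obs 7: x=1 → posterior Dirichlet(4, 13/2, 14)
obs 8: x=2 → posterior Dirichlet(4, 13/2, 15)
obs 9: x=2 → posterior Dirichlet(4, 13/2, 16)
obs 10: x=1 → posterior Dirichlet(4, 15/2, 16)
obs 11: x=0 → posterior Dirichlet(5, 15/2, 16)
obs 12: x=2 → posterior Dirichlet(5, 15/2, 17)
obs 13: x=1 → posterior Dirichlet(5, 17/2, 17)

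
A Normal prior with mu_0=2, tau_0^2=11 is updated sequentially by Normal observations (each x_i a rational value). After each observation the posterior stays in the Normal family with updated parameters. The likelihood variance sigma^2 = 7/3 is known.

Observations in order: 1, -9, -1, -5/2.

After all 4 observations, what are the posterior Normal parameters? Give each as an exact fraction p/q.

obs 1: x=1 → posterior Normal(47/40, 77/40)
obs 2: x=-9 → posterior Normal(-250/73, 77/73)
obs 3: x=-1 → posterior Normal(-283/106, 77/106)
obs 4: x=-5/2 → posterior Normal(-731/278, 77/139)

mu_0=-731/278, tau_0^2=77/139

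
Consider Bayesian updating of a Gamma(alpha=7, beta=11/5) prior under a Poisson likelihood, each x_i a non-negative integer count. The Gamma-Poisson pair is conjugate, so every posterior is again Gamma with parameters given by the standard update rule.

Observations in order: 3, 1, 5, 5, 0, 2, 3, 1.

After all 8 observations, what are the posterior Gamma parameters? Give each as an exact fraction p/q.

obs 1: x=3 → posterior Gamma(10, 16/5)
obs 2: x=1 → posterior Gamma(11, 21/5)
obs 3: x=5 → posterior Gamma(16, 26/5)
obs 4: x=5 → posterior Gamma(21, 31/5)
obs 5: x=0 → posterior Gamma(21, 36/5)
obs 6: x=2 → posterior Gamma(23, 41/5)
obs 7: x=3 → posterior Gamma(26, 46/5)
obs 8: x=1 → posterior Gamma(27, 51/5)

alpha=27, beta=51/5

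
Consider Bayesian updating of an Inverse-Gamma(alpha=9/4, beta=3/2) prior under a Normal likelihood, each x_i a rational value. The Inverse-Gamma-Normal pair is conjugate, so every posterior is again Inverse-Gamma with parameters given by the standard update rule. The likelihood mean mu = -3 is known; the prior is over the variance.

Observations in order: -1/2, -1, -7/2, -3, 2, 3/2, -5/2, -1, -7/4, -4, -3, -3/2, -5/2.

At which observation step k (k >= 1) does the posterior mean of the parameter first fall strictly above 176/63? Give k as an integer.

k = 2

obs 1: x=-1/2 → posterior Inverse-Gamma(11/4, 37/8)
obs 2: x=-1 → posterior Inverse-Gamma(13/4, 53/8)
obs 3: x=-7/2 → posterior Inverse-Gamma(15/4, 27/4)
obs 4: x=-3 → posterior Inverse-Gamma(17/4, 27/4)
obs 5: x=2 → posterior Inverse-Gamma(19/4, 77/4)
obs 6: x=3/2 → posterior Inverse-Gamma(21/4, 235/8)
obs 7: x=-5/2 → posterior Inverse-Gamma(23/4, 59/2)
obs 8: x=-1 → posterior Inverse-Gamma(25/4, 63/2)
obs 9: x=-7/4 → posterior Inverse-Gamma(27/4, 1033/32)
obs 10: x=-4 → posterior Inverse-Gamma(29/4, 1049/32)
obs 11: x=-3 → posterior Inverse-Gamma(31/4, 1049/32)
obs 12: x=-3/2 → posterior Inverse-Gamma(33/4, 1085/32)
obs 13: x=-5/2 → posterior Inverse-Gamma(35/4, 1089/32)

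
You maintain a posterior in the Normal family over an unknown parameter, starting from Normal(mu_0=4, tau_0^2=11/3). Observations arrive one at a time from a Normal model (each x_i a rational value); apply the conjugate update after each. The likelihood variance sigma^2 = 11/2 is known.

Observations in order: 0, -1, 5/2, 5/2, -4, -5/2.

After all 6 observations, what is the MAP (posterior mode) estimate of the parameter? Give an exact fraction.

obs 1: x=0 → posterior Normal(12/5, 11/5)
obs 2: x=-1 → posterior Normal(10/7, 11/7)
obs 3: x=5/2 → posterior Normal(5/3, 11/9)
obs 4: x=5/2 → posterior Normal(20/11, 1)
obs 5: x=-4 → posterior Normal(12/13, 11/13)
obs 6: x=-5/2 → posterior Normal(7/15, 11/15)

7/15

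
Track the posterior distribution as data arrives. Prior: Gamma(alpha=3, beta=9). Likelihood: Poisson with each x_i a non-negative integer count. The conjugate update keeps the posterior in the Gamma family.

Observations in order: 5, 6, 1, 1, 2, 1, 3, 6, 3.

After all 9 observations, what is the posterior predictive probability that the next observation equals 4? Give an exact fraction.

37996268291570255622125207698041832558559232/570658162108627174778971075491512021856922699

obs 1: x=5 → posterior Gamma(8, 10)
obs 2: x=6 → posterior Gamma(14, 11)
obs 3: x=1 → posterior Gamma(15, 12)
obs 4: x=1 → posterior Gamma(16, 13)
obs 5: x=2 → posterior Gamma(18, 14)
obs 6: x=1 → posterior Gamma(19, 15)
obs 7: x=3 → posterior Gamma(22, 16)
obs 8: x=6 → posterior Gamma(28, 17)
obs 9: x=3 → posterior Gamma(31, 18)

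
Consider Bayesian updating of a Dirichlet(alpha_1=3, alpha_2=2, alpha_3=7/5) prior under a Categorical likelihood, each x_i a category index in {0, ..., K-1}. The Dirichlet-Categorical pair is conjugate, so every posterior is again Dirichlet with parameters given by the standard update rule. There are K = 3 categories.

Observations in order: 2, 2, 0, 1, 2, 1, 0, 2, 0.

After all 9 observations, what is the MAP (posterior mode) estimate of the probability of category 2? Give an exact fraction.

11/31

obs 1: x=2 → posterior Dirichlet(3, 2, 12/5)
obs 2: x=2 → posterior Dirichlet(3, 2, 17/5)
obs 3: x=0 → posterior Dirichlet(4, 2, 17/5)
obs 4: x=1 → posterior Dirichlet(4, 3, 17/5)
obs 5: x=2 → posterior Dirichlet(4, 3, 22/5)
obs 6: x=1 → posterior Dirichlet(4, 4, 22/5)
obs 7: x=0 → posterior Dirichlet(5, 4, 22/5)
obs 8: x=2 → posterior Dirichlet(5, 4, 27/5)
obs 9: x=0 → posterior Dirichlet(6, 4, 27/5)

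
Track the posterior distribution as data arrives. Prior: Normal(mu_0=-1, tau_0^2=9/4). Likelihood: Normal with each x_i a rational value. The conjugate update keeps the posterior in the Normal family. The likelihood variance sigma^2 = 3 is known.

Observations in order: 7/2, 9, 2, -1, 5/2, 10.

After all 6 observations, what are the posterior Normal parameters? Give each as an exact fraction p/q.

mu_0=37/11, tau_0^2=9/22

obs 1: x=7/2 → posterior Normal(13/14, 9/7)
obs 2: x=9 → posterior Normal(67/20, 9/10)
obs 3: x=2 → posterior Normal(79/26, 9/13)
obs 4: x=-1 → posterior Normal(73/32, 9/16)
obs 5: x=5/2 → posterior Normal(44/19, 9/19)
obs 6: x=10 → posterior Normal(37/11, 9/22)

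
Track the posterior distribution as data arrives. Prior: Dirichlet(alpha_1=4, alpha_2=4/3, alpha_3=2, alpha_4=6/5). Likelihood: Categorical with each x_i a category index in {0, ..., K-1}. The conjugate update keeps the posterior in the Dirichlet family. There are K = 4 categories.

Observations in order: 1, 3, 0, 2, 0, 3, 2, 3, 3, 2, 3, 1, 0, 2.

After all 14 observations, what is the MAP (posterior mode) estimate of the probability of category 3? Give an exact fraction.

obs 1: x=1 → posterior Dirichlet(4, 7/3, 2, 6/5)
obs 2: x=3 → posterior Dirichlet(4, 7/3, 2, 11/5)
obs 3: x=0 → posterior Dirichlet(5, 7/3, 2, 11/5)
obs 4: x=2 → posterior Dirichlet(5, 7/3, 3, 11/5)
obs 5: x=0 → posterior Dirichlet(6, 7/3, 3, 11/5)
obs 6: x=3 → posterior Dirichlet(6, 7/3, 3, 16/5)
obs 7: x=2 → posterior Dirichlet(6, 7/3, 4, 16/5)
obs 8: x=3 → posterior Dirichlet(6, 7/3, 4, 21/5)
obs 9: x=3 → posterior Dirichlet(6, 7/3, 4, 26/5)
obs 10: x=2 → posterior Dirichlet(6, 7/3, 5, 26/5)
obs 11: x=3 → posterior Dirichlet(6, 7/3, 5, 31/5)
obs 12: x=1 → posterior Dirichlet(6, 10/3, 5, 31/5)
obs 13: x=0 → posterior Dirichlet(7, 10/3, 5, 31/5)
obs 14: x=2 → posterior Dirichlet(7, 10/3, 6, 31/5)

39/139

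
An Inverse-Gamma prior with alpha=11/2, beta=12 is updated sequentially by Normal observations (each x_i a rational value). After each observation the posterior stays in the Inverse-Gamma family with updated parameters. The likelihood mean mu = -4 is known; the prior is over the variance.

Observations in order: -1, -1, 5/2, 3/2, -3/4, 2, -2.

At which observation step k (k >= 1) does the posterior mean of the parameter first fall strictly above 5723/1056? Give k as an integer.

obs 1: x=-1 → posterior Inverse-Gamma(6, 33/2)
obs 2: x=-1 → posterior Inverse-Gamma(13/2, 21)
obs 3: x=5/2 → posterior Inverse-Gamma(7, 337/8)
obs 4: x=3/2 → posterior Inverse-Gamma(15/2, 229/4)
obs 5: x=-3/4 → posterior Inverse-Gamma(8, 2001/32)
obs 6: x=2 → posterior Inverse-Gamma(17/2, 2577/32)
obs 7: x=-2 → posterior Inverse-Gamma(9, 2641/32)

k = 3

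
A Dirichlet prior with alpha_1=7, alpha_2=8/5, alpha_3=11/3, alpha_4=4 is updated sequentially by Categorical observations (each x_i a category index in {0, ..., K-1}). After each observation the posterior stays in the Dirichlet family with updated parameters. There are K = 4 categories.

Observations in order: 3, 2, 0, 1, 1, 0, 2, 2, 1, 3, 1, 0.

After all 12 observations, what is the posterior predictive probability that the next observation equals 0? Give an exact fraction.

75/212

obs 1: x=3 → posterior Dirichlet(7, 8/5, 11/3, 5)
obs 2: x=2 → posterior Dirichlet(7, 8/5, 14/3, 5)
obs 3: x=0 → posterior Dirichlet(8, 8/5, 14/3, 5)
obs 4: x=1 → posterior Dirichlet(8, 13/5, 14/3, 5)
obs 5: x=1 → posterior Dirichlet(8, 18/5, 14/3, 5)
obs 6: x=0 → posterior Dirichlet(9, 18/5, 14/3, 5)
obs 7: x=2 → posterior Dirichlet(9, 18/5, 17/3, 5)
obs 8: x=2 → posterior Dirichlet(9, 18/5, 20/3, 5)
obs 9: x=1 → posterior Dirichlet(9, 23/5, 20/3, 5)
obs 10: x=3 → posterior Dirichlet(9, 23/5, 20/3, 6)
obs 11: x=1 → posterior Dirichlet(9, 28/5, 20/3, 6)
obs 12: x=0 → posterior Dirichlet(10, 28/5, 20/3, 6)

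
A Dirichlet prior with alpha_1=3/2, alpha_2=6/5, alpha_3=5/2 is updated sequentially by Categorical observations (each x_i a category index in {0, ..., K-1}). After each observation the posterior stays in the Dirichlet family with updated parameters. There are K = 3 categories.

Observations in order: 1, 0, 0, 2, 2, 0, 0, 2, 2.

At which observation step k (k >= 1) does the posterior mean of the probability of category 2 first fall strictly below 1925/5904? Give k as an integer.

k = 3

obs 1: x=1 → posterior Dirichlet(3/2, 11/5, 5/2)
obs 2: x=0 → posterior Dirichlet(5/2, 11/5, 5/2)
obs 3: x=0 → posterior Dirichlet(7/2, 11/5, 5/2)
obs 4: x=2 → posterior Dirichlet(7/2, 11/5, 7/2)
obs 5: x=2 → posterior Dirichlet(7/2, 11/5, 9/2)
obs 6: x=0 → posterior Dirichlet(9/2, 11/5, 9/2)
obs 7: x=0 → posterior Dirichlet(11/2, 11/5, 9/2)
obs 8: x=2 → posterior Dirichlet(11/2, 11/5, 11/2)
obs 9: x=2 → posterior Dirichlet(11/2, 11/5, 13/2)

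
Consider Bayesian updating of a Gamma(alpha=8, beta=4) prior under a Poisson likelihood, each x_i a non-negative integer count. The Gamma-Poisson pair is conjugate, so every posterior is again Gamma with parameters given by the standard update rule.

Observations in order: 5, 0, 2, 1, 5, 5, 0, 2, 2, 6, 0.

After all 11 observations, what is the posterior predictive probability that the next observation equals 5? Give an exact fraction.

179649706810792481721306103281676769256591796875/2923003274661805836407369665432566039311865085952

obs 1: x=5 → posterior Gamma(13, 5)
obs 2: x=0 → posterior Gamma(13, 6)
obs 3: x=2 → posterior Gamma(15, 7)
obs 4: x=1 → posterior Gamma(16, 8)
obs 5: x=5 → posterior Gamma(21, 9)
obs 6: x=5 → posterior Gamma(26, 10)
obs 7: x=0 → posterior Gamma(26, 11)
obs 8: x=2 → posterior Gamma(28, 12)
obs 9: x=2 → posterior Gamma(30, 13)
obs 10: x=6 → posterior Gamma(36, 14)
obs 11: x=0 → posterior Gamma(36, 15)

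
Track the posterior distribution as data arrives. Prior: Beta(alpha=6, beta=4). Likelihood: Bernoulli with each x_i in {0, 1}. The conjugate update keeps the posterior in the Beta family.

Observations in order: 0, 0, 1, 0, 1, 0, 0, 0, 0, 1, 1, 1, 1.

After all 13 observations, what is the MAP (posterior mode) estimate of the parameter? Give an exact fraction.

11/21

obs 1: x=0 → posterior Beta(6, 5)
obs 2: x=0 → posterior Beta(6, 6)
obs 3: x=1 → posterior Beta(7, 6)
obs 4: x=0 → posterior Beta(7, 7)
obs 5: x=1 → posterior Beta(8, 7)
obs 6: x=0 → posterior Beta(8, 8)
obs 7: x=0 → posterior Beta(8, 9)
obs 8: x=0 → posterior Beta(8, 10)
obs 9: x=0 → posterior Beta(8, 11)
obs 10: x=1 → posterior Beta(9, 11)
obs 11: x=1 → posterior Beta(10, 11)
obs 12: x=1 → posterior Beta(11, 11)
obs 13: x=1 → posterior Beta(12, 11)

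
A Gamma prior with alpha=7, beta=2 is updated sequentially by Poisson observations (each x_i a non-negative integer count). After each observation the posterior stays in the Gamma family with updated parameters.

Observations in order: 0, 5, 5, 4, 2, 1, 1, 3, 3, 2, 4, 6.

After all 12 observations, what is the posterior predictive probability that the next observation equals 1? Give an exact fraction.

825988478961735270749627004414118341897499329953792/5597774487475881147025802420102991163730621337890625

obs 1: x=0 → posterior Gamma(7, 3)
obs 2: x=5 → posterior Gamma(12, 4)
obs 3: x=5 → posterior Gamma(17, 5)
obs 4: x=4 → posterior Gamma(21, 6)
obs 5: x=2 → posterior Gamma(23, 7)
obs 6: x=1 → posterior Gamma(24, 8)
obs 7: x=1 → posterior Gamma(25, 9)
obs 8: x=3 → posterior Gamma(28, 10)
obs 9: x=3 → posterior Gamma(31, 11)
obs 10: x=2 → posterior Gamma(33, 12)
obs 11: x=4 → posterior Gamma(37, 13)
obs 12: x=6 → posterior Gamma(43, 14)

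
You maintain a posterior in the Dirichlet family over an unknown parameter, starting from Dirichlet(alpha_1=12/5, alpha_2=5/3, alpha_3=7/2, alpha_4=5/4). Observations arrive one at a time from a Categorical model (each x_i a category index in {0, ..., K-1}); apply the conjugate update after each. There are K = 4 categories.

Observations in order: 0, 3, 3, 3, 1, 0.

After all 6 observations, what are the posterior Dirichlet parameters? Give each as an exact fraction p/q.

alpha_1=22/5, alpha_2=8/3, alpha_3=7/2, alpha_4=17/4

obs 1: x=0 → posterior Dirichlet(17/5, 5/3, 7/2, 5/4)
obs 2: x=3 → posterior Dirichlet(17/5, 5/3, 7/2, 9/4)
obs 3: x=3 → posterior Dirichlet(17/5, 5/3, 7/2, 13/4)
obs 4: x=3 → posterior Dirichlet(17/5, 5/3, 7/2, 17/4)
obs 5: x=1 → posterior Dirichlet(17/5, 8/3, 7/2, 17/4)
obs 6: x=0 → posterior Dirichlet(22/5, 8/3, 7/2, 17/4)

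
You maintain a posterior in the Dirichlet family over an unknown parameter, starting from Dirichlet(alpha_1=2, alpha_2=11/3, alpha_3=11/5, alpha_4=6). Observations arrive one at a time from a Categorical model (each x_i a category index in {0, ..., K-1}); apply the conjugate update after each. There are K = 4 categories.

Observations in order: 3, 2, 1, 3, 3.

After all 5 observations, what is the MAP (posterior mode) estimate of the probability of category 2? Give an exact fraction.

obs 1: x=3 → posterior Dirichlet(2, 11/3, 11/5, 7)
obs 2: x=2 → posterior Dirichlet(2, 11/3, 16/5, 7)
obs 3: x=1 → posterior Dirichlet(2, 14/3, 16/5, 7)
obs 4: x=3 → posterior Dirichlet(2, 14/3, 16/5, 8)
obs 5: x=3 → posterior Dirichlet(2, 14/3, 16/5, 9)

33/223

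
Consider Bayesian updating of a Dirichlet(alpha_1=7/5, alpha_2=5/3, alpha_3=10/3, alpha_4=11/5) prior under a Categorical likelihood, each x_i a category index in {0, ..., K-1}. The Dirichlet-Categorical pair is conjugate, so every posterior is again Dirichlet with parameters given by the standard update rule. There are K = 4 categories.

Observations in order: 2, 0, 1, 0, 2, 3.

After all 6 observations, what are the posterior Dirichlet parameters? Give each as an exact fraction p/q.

alpha_1=17/5, alpha_2=8/3, alpha_3=16/3, alpha_4=16/5

obs 1: x=2 → posterior Dirichlet(7/5, 5/3, 13/3, 11/5)
obs 2: x=0 → posterior Dirichlet(12/5, 5/3, 13/3, 11/5)
obs 3: x=1 → posterior Dirichlet(12/5, 8/3, 13/3, 11/5)
obs 4: x=0 → posterior Dirichlet(17/5, 8/3, 13/3, 11/5)
obs 5: x=2 → posterior Dirichlet(17/5, 8/3, 16/3, 11/5)
obs 6: x=3 → posterior Dirichlet(17/5, 8/3, 16/3, 16/5)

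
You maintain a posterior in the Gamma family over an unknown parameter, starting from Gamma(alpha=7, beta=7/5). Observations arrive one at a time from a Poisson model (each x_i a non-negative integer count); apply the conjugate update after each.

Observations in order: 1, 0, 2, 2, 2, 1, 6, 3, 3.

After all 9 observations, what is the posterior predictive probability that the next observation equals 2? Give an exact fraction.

obs 1: x=1 → posterior Gamma(8, 12/5)
obs 2: x=0 → posterior Gamma(8, 17/5)
obs 3: x=2 → posterior Gamma(10, 22/5)
obs 4: x=2 → posterior Gamma(12, 27/5)
obs 5: x=2 → posterior Gamma(14, 32/5)
obs 6: x=1 → posterior Gamma(15, 37/5)
obs 7: x=6 → posterior Gamma(21, 42/5)
obs 8: x=3 → posterior Gamma(24, 47/5)
obs 9: x=3 → posterior Gamma(27, 52/5)

7518969488500637654702847385800338160520842444800/30832380031759855339866807261927227938318518660891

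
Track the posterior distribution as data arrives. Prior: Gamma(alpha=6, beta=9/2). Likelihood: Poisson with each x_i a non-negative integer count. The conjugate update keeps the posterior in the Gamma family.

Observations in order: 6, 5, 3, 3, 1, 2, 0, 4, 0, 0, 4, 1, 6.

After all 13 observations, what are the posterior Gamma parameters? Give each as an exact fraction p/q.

obs 1: x=6 → posterior Gamma(12, 11/2)
obs 2: x=5 → posterior Gamma(17, 13/2)
obs 3: x=3 → posterior Gamma(20, 15/2)
obs 4: x=3 → posterior Gamma(23, 17/2)
obs 5: x=1 → posterior Gamma(24, 19/2)
obs 6: x=2 → posterior Gamma(26, 21/2)
obs 7: x=0 → posterior Gamma(26, 23/2)
obs 8: x=4 → posterior Gamma(30, 25/2)
obs 9: x=0 → posterior Gamma(30, 27/2)
obs 10: x=0 → posterior Gamma(30, 29/2)
obs 11: x=4 → posterior Gamma(34, 31/2)
obs 12: x=1 → posterior Gamma(35, 33/2)
obs 13: x=6 → posterior Gamma(41, 35/2)

alpha=41, beta=35/2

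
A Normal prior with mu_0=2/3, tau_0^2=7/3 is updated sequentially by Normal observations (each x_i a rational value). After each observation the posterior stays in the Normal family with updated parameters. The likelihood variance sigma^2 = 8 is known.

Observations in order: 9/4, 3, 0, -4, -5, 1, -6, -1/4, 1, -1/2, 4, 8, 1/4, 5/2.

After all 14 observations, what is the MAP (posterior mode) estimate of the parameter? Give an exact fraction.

239/488

obs 1: x=9/4 → posterior Normal(127/124, 56/31)
obs 2: x=3 → posterior Normal(211/152, 28/19)
obs 3: x=0 → posterior Normal(211/180, 56/45)
obs 4: x=-4 → posterior Normal(99/208, 14/13)
obs 5: x=-5 → posterior Normal(-41/236, 56/59)
obs 6: x=1 → posterior Normal(-13/264, 28/33)
obs 7: x=-6 → posterior Normal(-181/292, 56/73)
obs 8: x=-1/4 → posterior Normal(-47/80, 7/10)
obs 9: x=1 → posterior Normal(-40/87, 56/87)
obs 10: x=-1/2 → posterior Normal(-87/188, 28/47)
obs 11: x=4 → posterior Normal(-31/202, 56/101)
obs 12: x=8 → posterior Normal(3/8, 14/27)
obs 13: x=1/4 → posterior Normal(169/460, 56/115)
obs 14: x=5/2 → posterior Normal(239/488, 28/61)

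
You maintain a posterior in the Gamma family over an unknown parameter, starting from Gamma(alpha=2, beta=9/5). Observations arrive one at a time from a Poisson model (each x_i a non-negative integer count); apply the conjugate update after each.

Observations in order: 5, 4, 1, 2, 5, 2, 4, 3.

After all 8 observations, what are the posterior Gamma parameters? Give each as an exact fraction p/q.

alpha=28, beta=49/5

obs 1: x=5 → posterior Gamma(7, 14/5)
obs 2: x=4 → posterior Gamma(11, 19/5)
obs 3: x=1 → posterior Gamma(12, 24/5)
obs 4: x=2 → posterior Gamma(14, 29/5)
obs 5: x=5 → posterior Gamma(19, 34/5)
obs 6: x=2 → posterior Gamma(21, 39/5)
obs 7: x=4 → posterior Gamma(25, 44/5)
obs 8: x=3 → posterior Gamma(28, 49/5)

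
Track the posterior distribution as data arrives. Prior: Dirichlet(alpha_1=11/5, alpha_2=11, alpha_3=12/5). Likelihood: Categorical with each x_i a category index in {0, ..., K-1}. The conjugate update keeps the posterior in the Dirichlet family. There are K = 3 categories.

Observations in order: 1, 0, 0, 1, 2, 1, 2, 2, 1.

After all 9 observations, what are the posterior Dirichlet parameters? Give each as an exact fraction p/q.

obs 1: x=1 → posterior Dirichlet(11/5, 12, 12/5)
obs 2: x=0 → posterior Dirichlet(16/5, 12, 12/5)
obs 3: x=0 → posterior Dirichlet(21/5, 12, 12/5)
obs 4: x=1 → posterior Dirichlet(21/5, 13, 12/5)
obs 5: x=2 → posterior Dirichlet(21/5, 13, 17/5)
obs 6: x=1 → posterior Dirichlet(21/5, 14, 17/5)
obs 7: x=2 → posterior Dirichlet(21/5, 14, 22/5)
obs 8: x=2 → posterior Dirichlet(21/5, 14, 27/5)
obs 9: x=1 → posterior Dirichlet(21/5, 15, 27/5)

alpha_1=21/5, alpha_2=15, alpha_3=27/5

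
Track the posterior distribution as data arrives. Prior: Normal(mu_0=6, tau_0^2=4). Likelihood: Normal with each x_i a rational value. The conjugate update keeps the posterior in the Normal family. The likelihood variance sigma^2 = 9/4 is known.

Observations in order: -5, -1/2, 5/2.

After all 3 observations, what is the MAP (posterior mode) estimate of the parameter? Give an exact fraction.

2/19

obs 1: x=-5 → posterior Normal(-26/25, 36/25)
obs 2: x=-1/2 → posterior Normal(-34/41, 36/41)
obs 3: x=5/2 → posterior Normal(2/19, 12/19)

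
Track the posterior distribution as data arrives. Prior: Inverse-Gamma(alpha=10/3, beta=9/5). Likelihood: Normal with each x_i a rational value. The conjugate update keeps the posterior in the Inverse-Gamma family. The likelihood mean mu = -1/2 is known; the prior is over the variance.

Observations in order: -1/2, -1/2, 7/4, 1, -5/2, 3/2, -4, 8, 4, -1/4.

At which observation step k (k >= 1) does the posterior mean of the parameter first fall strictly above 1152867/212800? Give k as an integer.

k = 8

obs 1: x=-1/2 → posterior Inverse-Gamma(23/6, 9/5)
obs 2: x=-1/2 → posterior Inverse-Gamma(13/3, 9/5)
obs 3: x=7/4 → posterior Inverse-Gamma(29/6, 693/160)
obs 4: x=1 → posterior Inverse-Gamma(16/3, 873/160)
obs 5: x=-5/2 → posterior Inverse-Gamma(35/6, 1193/160)
obs 6: x=3/2 → posterior Inverse-Gamma(19/3, 1513/160)
obs 7: x=-4 → posterior Inverse-Gamma(41/6, 2493/160)
obs 8: x=8 → posterior Inverse-Gamma(22/3, 8273/160)
obs 9: x=4 → posterior Inverse-Gamma(47/6, 9893/160)
obs 10: x=-1/4 → posterior Inverse-Gamma(25/3, 4949/80)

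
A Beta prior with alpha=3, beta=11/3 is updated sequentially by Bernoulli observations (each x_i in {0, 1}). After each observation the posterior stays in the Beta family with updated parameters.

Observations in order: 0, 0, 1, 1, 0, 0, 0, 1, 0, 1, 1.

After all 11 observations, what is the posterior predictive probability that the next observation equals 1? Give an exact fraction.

24/53

obs 1: x=0 → posterior Beta(3, 14/3)
obs 2: x=0 → posterior Beta(3, 17/3)
obs 3: x=1 → posterior Beta(4, 17/3)
obs 4: x=1 → posterior Beta(5, 17/3)
obs 5: x=0 → posterior Beta(5, 20/3)
obs 6: x=0 → posterior Beta(5, 23/3)
obs 7: x=0 → posterior Beta(5, 26/3)
obs 8: x=1 → posterior Beta(6, 26/3)
obs 9: x=0 → posterior Beta(6, 29/3)
obs 10: x=1 → posterior Beta(7, 29/3)
obs 11: x=1 → posterior Beta(8, 29/3)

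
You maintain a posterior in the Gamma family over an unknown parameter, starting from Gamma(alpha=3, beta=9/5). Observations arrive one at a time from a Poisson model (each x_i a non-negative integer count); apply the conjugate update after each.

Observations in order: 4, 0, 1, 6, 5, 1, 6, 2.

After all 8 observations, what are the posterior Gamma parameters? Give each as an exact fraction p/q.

alpha=28, beta=49/5

obs 1: x=4 → posterior Gamma(7, 14/5)
obs 2: x=0 → posterior Gamma(7, 19/5)
obs 3: x=1 → posterior Gamma(8, 24/5)
obs 4: x=6 → posterior Gamma(14, 29/5)
obs 5: x=5 → posterior Gamma(19, 34/5)
obs 6: x=1 → posterior Gamma(20, 39/5)
obs 7: x=6 → posterior Gamma(26, 44/5)
obs 8: x=2 → posterior Gamma(28, 49/5)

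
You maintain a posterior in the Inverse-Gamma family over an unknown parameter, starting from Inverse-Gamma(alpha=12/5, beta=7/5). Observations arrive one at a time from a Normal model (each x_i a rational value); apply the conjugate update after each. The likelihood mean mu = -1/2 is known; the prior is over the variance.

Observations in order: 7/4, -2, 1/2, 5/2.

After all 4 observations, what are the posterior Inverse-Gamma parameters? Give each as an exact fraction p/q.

alpha=22/5, beta=1609/160

obs 1: x=7/4 → posterior Inverse-Gamma(29/10, 629/160)
obs 2: x=-2 → posterior Inverse-Gamma(17/5, 809/160)
obs 3: x=1/2 → posterior Inverse-Gamma(39/10, 889/160)
obs 4: x=5/2 → posterior Inverse-Gamma(22/5, 1609/160)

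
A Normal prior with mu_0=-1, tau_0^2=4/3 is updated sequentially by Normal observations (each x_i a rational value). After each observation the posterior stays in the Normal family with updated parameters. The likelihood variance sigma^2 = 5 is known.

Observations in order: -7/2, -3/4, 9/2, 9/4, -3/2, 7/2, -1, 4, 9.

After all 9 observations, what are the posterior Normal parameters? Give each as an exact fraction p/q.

mu_0=1, tau_0^2=20/51

obs 1: x=-7/2 → posterior Normal(-29/19, 20/19)
obs 2: x=-3/4 → posterior Normal(-32/23, 20/23)
obs 3: x=9/2 → posterior Normal(-14/27, 20/27)
obs 4: x=9/4 → posterior Normal(-5/31, 20/31)
obs 5: x=-3/2 → posterior Normal(-11/35, 4/7)
obs 6: x=7/2 → posterior Normal(1/13, 20/39)
obs 7: x=-1 → posterior Normal(-1/43, 20/43)
obs 8: x=4 → posterior Normal(15/47, 20/47)
obs 9: x=9 → posterior Normal(1, 20/51)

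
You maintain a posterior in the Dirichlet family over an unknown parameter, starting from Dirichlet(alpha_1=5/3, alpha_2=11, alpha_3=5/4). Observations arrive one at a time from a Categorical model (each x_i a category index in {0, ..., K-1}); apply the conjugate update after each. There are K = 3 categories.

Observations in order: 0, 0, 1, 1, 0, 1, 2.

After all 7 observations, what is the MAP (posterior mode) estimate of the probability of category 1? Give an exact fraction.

156/215

obs 1: x=0 → posterior Dirichlet(8/3, 11, 5/4)
obs 2: x=0 → posterior Dirichlet(11/3, 11, 5/4)
obs 3: x=1 → posterior Dirichlet(11/3, 12, 5/4)
obs 4: x=1 → posterior Dirichlet(11/3, 13, 5/4)
obs 5: x=0 → posterior Dirichlet(14/3, 13, 5/4)
obs 6: x=1 → posterior Dirichlet(14/3, 14, 5/4)
obs 7: x=2 → posterior Dirichlet(14/3, 14, 9/4)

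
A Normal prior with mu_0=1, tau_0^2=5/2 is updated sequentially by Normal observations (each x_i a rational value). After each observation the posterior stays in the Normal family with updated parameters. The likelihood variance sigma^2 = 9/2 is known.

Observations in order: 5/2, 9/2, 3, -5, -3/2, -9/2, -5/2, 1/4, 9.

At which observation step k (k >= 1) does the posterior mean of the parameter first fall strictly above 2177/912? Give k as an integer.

k = 3

obs 1: x=5/2 → posterior Normal(43/28, 45/28)
obs 2: x=9/2 → posterior Normal(44/19, 45/38)
obs 3: x=3 → posterior Normal(59/24, 15/16)
obs 4: x=-5 → posterior Normal(34/29, 45/58)
obs 5: x=-3/2 → posterior Normal(53/68, 45/68)
obs 6: x=-9/2 → posterior Normal(4/39, 15/26)
obs 7: x=-5/2 → posterior Normal(-17/88, 45/88)
obs 8: x=1/4 → posterior Normal(-29/196, 45/98)
obs 9: x=9 → posterior Normal(151/216, 5/12)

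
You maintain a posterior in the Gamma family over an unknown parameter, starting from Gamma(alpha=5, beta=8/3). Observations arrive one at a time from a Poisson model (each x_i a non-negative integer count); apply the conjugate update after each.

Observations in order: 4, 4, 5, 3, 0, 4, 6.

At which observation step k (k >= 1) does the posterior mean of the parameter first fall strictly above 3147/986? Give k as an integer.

k = 7

obs 1: x=4 → posterior Gamma(9, 11/3)
obs 2: x=4 → posterior Gamma(13, 14/3)
obs 3: x=5 → posterior Gamma(18, 17/3)
obs 4: x=3 → posterior Gamma(21, 20/3)
obs 5: x=0 → posterior Gamma(21, 23/3)
obs 6: x=4 → posterior Gamma(25, 26/3)
obs 7: x=6 → posterior Gamma(31, 29/3)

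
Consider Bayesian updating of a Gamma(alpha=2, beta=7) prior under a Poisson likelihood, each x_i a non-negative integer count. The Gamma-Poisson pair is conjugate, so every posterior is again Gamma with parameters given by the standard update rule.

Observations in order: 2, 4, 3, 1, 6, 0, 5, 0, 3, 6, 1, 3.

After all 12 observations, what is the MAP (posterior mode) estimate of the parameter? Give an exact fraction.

obs 1: x=2 → posterior Gamma(4, 8)
obs 2: x=4 → posterior Gamma(8, 9)
obs 3: x=3 → posterior Gamma(11, 10)
obs 4: x=1 → posterior Gamma(12, 11)
obs 5: x=6 → posterior Gamma(18, 12)
obs 6: x=0 → posterior Gamma(18, 13)
obs 7: x=5 → posterior Gamma(23, 14)
obs 8: x=0 → posterior Gamma(23, 15)
obs 9: x=3 → posterior Gamma(26, 16)
obs 10: x=6 → posterior Gamma(32, 17)
obs 11: x=1 → posterior Gamma(33, 18)
obs 12: x=3 → posterior Gamma(36, 19)

35/19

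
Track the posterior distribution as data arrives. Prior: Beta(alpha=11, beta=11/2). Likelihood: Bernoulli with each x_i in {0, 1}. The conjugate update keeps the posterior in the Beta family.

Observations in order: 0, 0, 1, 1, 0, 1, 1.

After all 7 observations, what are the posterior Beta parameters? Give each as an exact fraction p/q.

alpha=15, beta=17/2

obs 1: x=0 → posterior Beta(11, 13/2)
obs 2: x=0 → posterior Beta(11, 15/2)
obs 3: x=1 → posterior Beta(12, 15/2)
obs 4: x=1 → posterior Beta(13, 15/2)
obs 5: x=0 → posterior Beta(13, 17/2)
obs 6: x=1 → posterior Beta(14, 17/2)
obs 7: x=1 → posterior Beta(15, 17/2)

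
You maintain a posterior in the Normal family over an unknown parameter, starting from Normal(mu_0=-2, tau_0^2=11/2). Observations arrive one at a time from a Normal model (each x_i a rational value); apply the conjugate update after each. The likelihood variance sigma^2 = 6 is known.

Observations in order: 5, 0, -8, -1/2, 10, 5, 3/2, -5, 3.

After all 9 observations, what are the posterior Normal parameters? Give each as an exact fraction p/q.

obs 1: x=5 → posterior Normal(31/23, 66/23)
obs 2: x=0 → posterior Normal(31/34, 33/17)
obs 3: x=-8 → posterior Normal(-19/15, 22/15)
obs 4: x=-1/2 → posterior Normal(-125/112, 33/28)
obs 5: x=10 → posterior Normal(95/134, 66/67)
obs 6: x=5 → posterior Normal(205/156, 11/13)
obs 7: x=3/2 → posterior Normal(119/89, 66/89)
obs 8: x=-5 → posterior Normal(16/25, 33/50)
obs 9: x=3 → posterior Normal(97/111, 22/37)

mu_0=97/111, tau_0^2=22/37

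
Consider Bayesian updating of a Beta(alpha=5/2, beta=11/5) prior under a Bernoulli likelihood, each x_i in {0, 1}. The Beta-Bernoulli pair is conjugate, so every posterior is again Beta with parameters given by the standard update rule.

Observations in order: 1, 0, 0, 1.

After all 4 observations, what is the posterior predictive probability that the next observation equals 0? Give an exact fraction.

obs 1: x=1 → posterior Beta(7/2, 11/5)
obs 2: x=0 → posterior Beta(7/2, 16/5)
obs 3: x=0 → posterior Beta(7/2, 21/5)
obs 4: x=1 → posterior Beta(9/2, 21/5)

14/29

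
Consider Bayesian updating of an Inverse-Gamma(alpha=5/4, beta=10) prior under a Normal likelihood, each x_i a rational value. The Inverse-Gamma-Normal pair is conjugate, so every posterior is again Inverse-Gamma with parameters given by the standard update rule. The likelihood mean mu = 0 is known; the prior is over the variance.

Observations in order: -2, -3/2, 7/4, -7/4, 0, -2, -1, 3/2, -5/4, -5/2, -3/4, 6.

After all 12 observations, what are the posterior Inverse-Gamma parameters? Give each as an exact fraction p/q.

obs 1: x=-2 → posterior Inverse-Gamma(7/4, 12)
obs 2: x=-3/2 → posterior Inverse-Gamma(9/4, 105/8)
obs 3: x=7/4 → posterior Inverse-Gamma(11/4, 469/32)
obs 4: x=-7/4 → posterior Inverse-Gamma(13/4, 259/16)
obs 5: x=0 → posterior Inverse-Gamma(15/4, 259/16)
obs 6: x=-2 → posterior Inverse-Gamma(17/4, 291/16)
obs 7: x=-1 → posterior Inverse-Gamma(19/4, 299/16)
obs 8: x=3/2 → posterior Inverse-Gamma(21/4, 317/16)
obs 9: x=-5/4 → posterior Inverse-Gamma(23/4, 659/32)
obs 10: x=-5/2 → posterior Inverse-Gamma(25/4, 759/32)
obs 11: x=-3/4 → posterior Inverse-Gamma(27/4, 24)
obs 12: x=6 → posterior Inverse-Gamma(29/4, 42)

alpha=29/4, beta=42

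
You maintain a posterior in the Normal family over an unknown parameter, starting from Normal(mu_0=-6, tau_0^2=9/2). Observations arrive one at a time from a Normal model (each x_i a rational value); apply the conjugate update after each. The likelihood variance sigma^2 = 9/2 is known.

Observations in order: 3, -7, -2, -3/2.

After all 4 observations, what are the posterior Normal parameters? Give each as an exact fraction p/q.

mu_0=-27/10, tau_0^2=9/10

obs 1: x=3 → posterior Normal(-3/2, 9/4)
obs 2: x=-7 → posterior Normal(-10/3, 3/2)
obs 3: x=-2 → posterior Normal(-3, 9/8)
obs 4: x=-3/2 → posterior Normal(-27/10, 9/10)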